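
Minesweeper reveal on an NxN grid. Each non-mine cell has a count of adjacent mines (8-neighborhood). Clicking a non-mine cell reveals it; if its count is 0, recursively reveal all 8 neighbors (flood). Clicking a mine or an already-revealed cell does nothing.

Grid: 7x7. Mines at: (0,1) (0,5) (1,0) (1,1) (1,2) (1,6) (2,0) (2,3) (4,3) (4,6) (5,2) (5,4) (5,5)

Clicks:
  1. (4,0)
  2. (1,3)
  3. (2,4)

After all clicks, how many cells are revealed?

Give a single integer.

Click 1 (4,0) count=0: revealed 8 new [(3,0) (3,1) (4,0) (4,1) (5,0) (5,1) (6,0) (6,1)] -> total=8
Click 2 (1,3) count=2: revealed 1 new [(1,3)] -> total=9
Click 3 (2,4) count=1: revealed 1 new [(2,4)] -> total=10

Answer: 10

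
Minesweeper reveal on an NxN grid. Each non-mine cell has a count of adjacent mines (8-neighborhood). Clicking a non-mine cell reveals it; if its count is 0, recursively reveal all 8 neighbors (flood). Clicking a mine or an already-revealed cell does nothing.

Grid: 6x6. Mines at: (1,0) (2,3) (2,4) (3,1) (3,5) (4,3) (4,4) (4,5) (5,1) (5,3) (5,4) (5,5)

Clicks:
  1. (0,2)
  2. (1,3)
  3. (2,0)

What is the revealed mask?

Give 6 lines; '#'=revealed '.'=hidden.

Click 1 (0,2) count=0: revealed 10 new [(0,1) (0,2) (0,3) (0,4) (0,5) (1,1) (1,2) (1,3) (1,4) (1,5)] -> total=10
Click 2 (1,3) count=2: revealed 0 new [(none)] -> total=10
Click 3 (2,0) count=2: revealed 1 new [(2,0)] -> total=11

Answer: .#####
.#####
#.....
......
......
......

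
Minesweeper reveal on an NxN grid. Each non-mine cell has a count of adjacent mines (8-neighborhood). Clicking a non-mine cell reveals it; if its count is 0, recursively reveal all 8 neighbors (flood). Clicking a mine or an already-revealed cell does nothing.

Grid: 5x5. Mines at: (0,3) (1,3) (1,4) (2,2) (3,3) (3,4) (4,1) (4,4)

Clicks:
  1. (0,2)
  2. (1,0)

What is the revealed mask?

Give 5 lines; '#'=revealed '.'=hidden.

Answer: ###..
###..
##...
##...
.....

Derivation:
Click 1 (0,2) count=2: revealed 1 new [(0,2)] -> total=1
Click 2 (1,0) count=0: revealed 9 new [(0,0) (0,1) (1,0) (1,1) (1,2) (2,0) (2,1) (3,0) (3,1)] -> total=10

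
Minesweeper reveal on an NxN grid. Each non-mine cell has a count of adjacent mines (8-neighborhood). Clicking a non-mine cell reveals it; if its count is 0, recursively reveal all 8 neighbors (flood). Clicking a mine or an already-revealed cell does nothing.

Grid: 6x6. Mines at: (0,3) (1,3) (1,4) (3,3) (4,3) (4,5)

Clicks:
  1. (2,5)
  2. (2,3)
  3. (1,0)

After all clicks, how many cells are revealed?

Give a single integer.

Click 1 (2,5) count=1: revealed 1 new [(2,5)] -> total=1
Click 2 (2,3) count=3: revealed 1 new [(2,3)] -> total=2
Click 3 (1,0) count=0: revealed 18 new [(0,0) (0,1) (0,2) (1,0) (1,1) (1,2) (2,0) (2,1) (2,2) (3,0) (3,1) (3,2) (4,0) (4,1) (4,2) (5,0) (5,1) (5,2)] -> total=20

Answer: 20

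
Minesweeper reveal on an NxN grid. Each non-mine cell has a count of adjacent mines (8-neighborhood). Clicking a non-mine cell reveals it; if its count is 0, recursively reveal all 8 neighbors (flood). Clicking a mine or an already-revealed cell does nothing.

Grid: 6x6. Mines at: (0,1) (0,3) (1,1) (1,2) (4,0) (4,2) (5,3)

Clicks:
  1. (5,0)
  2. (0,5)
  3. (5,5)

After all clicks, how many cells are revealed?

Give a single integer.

Answer: 17

Derivation:
Click 1 (5,0) count=1: revealed 1 new [(5,0)] -> total=1
Click 2 (0,5) count=0: revealed 16 new [(0,4) (0,5) (1,3) (1,4) (1,5) (2,3) (2,4) (2,5) (3,3) (3,4) (3,5) (4,3) (4,4) (4,5) (5,4) (5,5)] -> total=17
Click 3 (5,5) count=0: revealed 0 new [(none)] -> total=17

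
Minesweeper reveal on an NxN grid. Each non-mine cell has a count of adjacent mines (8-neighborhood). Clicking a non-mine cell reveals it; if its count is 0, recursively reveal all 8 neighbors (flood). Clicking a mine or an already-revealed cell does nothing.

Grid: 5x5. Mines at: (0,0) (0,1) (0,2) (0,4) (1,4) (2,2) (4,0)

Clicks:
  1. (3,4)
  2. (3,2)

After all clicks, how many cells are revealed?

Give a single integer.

Answer: 10

Derivation:
Click 1 (3,4) count=0: revealed 10 new [(2,3) (2,4) (3,1) (3,2) (3,3) (3,4) (4,1) (4,2) (4,3) (4,4)] -> total=10
Click 2 (3,2) count=1: revealed 0 new [(none)] -> total=10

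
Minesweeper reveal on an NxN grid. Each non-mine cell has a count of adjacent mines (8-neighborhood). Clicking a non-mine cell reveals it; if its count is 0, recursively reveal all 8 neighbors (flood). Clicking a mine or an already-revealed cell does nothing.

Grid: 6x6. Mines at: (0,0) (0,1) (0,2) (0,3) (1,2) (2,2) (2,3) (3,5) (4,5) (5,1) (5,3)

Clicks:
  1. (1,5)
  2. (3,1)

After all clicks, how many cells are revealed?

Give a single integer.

Answer: 7

Derivation:
Click 1 (1,5) count=0: revealed 6 new [(0,4) (0,5) (1,4) (1,5) (2,4) (2,5)] -> total=6
Click 2 (3,1) count=1: revealed 1 new [(3,1)] -> total=7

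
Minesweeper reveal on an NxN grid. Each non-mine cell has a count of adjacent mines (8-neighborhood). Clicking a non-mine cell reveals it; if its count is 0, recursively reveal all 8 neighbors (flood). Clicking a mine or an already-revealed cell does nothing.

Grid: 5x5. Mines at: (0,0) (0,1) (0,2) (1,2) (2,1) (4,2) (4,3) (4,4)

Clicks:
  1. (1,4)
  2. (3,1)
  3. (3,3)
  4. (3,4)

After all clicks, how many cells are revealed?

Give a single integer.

Answer: 9

Derivation:
Click 1 (1,4) count=0: revealed 8 new [(0,3) (0,4) (1,3) (1,4) (2,3) (2,4) (3,3) (3,4)] -> total=8
Click 2 (3,1) count=2: revealed 1 new [(3,1)] -> total=9
Click 3 (3,3) count=3: revealed 0 new [(none)] -> total=9
Click 4 (3,4) count=2: revealed 0 new [(none)] -> total=9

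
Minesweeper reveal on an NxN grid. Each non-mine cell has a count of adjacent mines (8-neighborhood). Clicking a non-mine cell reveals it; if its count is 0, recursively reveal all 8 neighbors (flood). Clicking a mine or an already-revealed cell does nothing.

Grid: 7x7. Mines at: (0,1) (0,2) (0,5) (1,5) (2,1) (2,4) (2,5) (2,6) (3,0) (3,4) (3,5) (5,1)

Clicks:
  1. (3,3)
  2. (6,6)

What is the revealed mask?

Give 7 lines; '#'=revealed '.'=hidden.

Answer: .......
.......
.......
...#...
..#####
..#####
..#####

Derivation:
Click 1 (3,3) count=2: revealed 1 new [(3,3)] -> total=1
Click 2 (6,6) count=0: revealed 15 new [(4,2) (4,3) (4,4) (4,5) (4,6) (5,2) (5,3) (5,4) (5,5) (5,6) (6,2) (6,3) (6,4) (6,5) (6,6)] -> total=16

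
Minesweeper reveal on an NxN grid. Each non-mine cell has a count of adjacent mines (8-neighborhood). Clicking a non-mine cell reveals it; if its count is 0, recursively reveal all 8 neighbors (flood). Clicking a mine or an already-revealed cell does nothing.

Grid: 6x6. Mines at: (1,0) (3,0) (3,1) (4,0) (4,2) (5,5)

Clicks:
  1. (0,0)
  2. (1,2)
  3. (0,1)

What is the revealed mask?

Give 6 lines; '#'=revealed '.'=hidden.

Answer: ######
.#####
.#####
..####
...###
......

Derivation:
Click 1 (0,0) count=1: revealed 1 new [(0,0)] -> total=1
Click 2 (1,2) count=0: revealed 22 new [(0,1) (0,2) (0,3) (0,4) (0,5) (1,1) (1,2) (1,3) (1,4) (1,5) (2,1) (2,2) (2,3) (2,4) (2,5) (3,2) (3,3) (3,4) (3,5) (4,3) (4,4) (4,5)] -> total=23
Click 3 (0,1) count=1: revealed 0 new [(none)] -> total=23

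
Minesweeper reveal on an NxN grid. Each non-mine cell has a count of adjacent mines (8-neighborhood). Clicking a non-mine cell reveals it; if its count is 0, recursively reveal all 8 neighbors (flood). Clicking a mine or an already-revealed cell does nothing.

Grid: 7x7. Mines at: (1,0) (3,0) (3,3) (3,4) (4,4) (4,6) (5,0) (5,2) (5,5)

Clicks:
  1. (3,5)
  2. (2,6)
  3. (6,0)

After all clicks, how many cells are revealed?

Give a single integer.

Click 1 (3,5) count=3: revealed 1 new [(3,5)] -> total=1
Click 2 (2,6) count=0: revealed 19 new [(0,1) (0,2) (0,3) (0,4) (0,5) (0,6) (1,1) (1,2) (1,3) (1,4) (1,5) (1,6) (2,1) (2,2) (2,3) (2,4) (2,5) (2,6) (3,6)] -> total=20
Click 3 (6,0) count=1: revealed 1 new [(6,0)] -> total=21

Answer: 21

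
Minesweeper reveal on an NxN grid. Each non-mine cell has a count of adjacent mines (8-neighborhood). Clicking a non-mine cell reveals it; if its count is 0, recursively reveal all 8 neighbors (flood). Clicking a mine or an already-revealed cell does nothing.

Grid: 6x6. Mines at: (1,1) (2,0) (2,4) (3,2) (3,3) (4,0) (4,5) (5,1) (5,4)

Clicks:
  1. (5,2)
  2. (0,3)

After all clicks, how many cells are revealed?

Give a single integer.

Answer: 9

Derivation:
Click 1 (5,2) count=1: revealed 1 new [(5,2)] -> total=1
Click 2 (0,3) count=0: revealed 8 new [(0,2) (0,3) (0,4) (0,5) (1,2) (1,3) (1,4) (1,5)] -> total=9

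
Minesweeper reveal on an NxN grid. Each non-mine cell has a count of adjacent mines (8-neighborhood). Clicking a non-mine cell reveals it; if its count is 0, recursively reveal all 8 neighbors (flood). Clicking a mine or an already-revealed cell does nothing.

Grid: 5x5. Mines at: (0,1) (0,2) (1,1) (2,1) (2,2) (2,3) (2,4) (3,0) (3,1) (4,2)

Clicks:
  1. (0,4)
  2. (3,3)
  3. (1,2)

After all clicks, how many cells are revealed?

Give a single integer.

Answer: 6

Derivation:
Click 1 (0,4) count=0: revealed 4 new [(0,3) (0,4) (1,3) (1,4)] -> total=4
Click 2 (3,3) count=4: revealed 1 new [(3,3)] -> total=5
Click 3 (1,2) count=6: revealed 1 new [(1,2)] -> total=6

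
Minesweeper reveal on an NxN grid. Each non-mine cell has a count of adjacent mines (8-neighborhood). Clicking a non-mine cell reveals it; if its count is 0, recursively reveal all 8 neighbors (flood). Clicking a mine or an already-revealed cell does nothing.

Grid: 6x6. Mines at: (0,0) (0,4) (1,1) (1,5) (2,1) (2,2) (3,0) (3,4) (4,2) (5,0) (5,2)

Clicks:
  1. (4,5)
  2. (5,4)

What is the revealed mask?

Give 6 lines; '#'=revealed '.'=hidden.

Answer: ......
......
......
......
...###
...###

Derivation:
Click 1 (4,5) count=1: revealed 1 new [(4,5)] -> total=1
Click 2 (5,4) count=0: revealed 5 new [(4,3) (4,4) (5,3) (5,4) (5,5)] -> total=6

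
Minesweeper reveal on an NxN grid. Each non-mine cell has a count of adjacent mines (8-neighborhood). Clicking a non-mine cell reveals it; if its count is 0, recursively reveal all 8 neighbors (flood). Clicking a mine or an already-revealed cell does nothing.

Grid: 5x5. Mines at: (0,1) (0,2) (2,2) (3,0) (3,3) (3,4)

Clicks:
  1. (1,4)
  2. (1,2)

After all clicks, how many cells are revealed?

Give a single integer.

Click 1 (1,4) count=0: revealed 6 new [(0,3) (0,4) (1,3) (1,4) (2,3) (2,4)] -> total=6
Click 2 (1,2) count=3: revealed 1 new [(1,2)] -> total=7

Answer: 7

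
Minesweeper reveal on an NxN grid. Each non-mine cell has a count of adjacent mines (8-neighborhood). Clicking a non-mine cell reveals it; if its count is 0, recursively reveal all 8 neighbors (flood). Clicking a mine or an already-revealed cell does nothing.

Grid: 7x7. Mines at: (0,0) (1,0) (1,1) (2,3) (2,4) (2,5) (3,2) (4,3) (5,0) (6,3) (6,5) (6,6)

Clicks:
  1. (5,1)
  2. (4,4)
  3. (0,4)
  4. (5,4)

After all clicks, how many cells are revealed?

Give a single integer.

Answer: 13

Derivation:
Click 1 (5,1) count=1: revealed 1 new [(5,1)] -> total=1
Click 2 (4,4) count=1: revealed 1 new [(4,4)] -> total=2
Click 3 (0,4) count=0: revealed 10 new [(0,2) (0,3) (0,4) (0,5) (0,6) (1,2) (1,3) (1,4) (1,5) (1,6)] -> total=12
Click 4 (5,4) count=3: revealed 1 new [(5,4)] -> total=13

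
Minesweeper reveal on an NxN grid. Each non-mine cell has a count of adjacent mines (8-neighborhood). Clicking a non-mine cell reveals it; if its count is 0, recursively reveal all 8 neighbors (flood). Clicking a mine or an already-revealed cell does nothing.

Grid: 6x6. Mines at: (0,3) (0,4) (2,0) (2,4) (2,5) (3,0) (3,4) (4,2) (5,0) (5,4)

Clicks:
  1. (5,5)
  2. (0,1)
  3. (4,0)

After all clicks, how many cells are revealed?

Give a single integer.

Click 1 (5,5) count=1: revealed 1 new [(5,5)] -> total=1
Click 2 (0,1) count=0: revealed 6 new [(0,0) (0,1) (0,2) (1,0) (1,1) (1,2)] -> total=7
Click 3 (4,0) count=2: revealed 1 new [(4,0)] -> total=8

Answer: 8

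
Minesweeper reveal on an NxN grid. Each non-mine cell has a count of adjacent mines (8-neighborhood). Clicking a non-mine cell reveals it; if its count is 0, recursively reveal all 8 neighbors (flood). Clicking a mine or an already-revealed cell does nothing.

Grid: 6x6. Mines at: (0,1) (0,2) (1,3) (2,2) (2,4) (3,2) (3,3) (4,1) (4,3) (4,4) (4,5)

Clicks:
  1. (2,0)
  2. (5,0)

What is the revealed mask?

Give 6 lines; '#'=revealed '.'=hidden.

Answer: ......
##....
##....
##....
......
#.....

Derivation:
Click 1 (2,0) count=0: revealed 6 new [(1,0) (1,1) (2,0) (2,1) (3,0) (3,1)] -> total=6
Click 2 (5,0) count=1: revealed 1 new [(5,0)] -> total=7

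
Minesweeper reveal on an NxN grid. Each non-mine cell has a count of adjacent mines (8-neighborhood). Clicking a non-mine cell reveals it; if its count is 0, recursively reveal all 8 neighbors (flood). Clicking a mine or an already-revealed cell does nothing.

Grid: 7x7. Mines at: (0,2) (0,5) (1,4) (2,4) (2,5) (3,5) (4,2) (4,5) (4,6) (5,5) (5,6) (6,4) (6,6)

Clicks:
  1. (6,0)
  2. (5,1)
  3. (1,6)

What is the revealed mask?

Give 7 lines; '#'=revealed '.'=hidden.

Answer: ##.....
####..#
####...
####...
##.....
####...
####...

Derivation:
Click 1 (6,0) count=0: revealed 24 new [(0,0) (0,1) (1,0) (1,1) (1,2) (1,3) (2,0) (2,1) (2,2) (2,3) (3,0) (3,1) (3,2) (3,3) (4,0) (4,1) (5,0) (5,1) (5,2) (5,3) (6,0) (6,1) (6,2) (6,3)] -> total=24
Click 2 (5,1) count=1: revealed 0 new [(none)] -> total=24
Click 3 (1,6) count=2: revealed 1 new [(1,6)] -> total=25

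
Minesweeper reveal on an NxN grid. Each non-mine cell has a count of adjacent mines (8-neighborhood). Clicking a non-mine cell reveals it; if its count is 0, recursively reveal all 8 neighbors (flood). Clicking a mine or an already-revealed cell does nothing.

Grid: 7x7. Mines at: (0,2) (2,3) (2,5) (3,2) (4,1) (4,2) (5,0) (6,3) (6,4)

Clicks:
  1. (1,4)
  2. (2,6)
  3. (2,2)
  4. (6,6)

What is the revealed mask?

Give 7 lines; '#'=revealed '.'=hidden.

Answer: .......
....#..
..#...#
...####
...####
...####
.....##

Derivation:
Click 1 (1,4) count=2: revealed 1 new [(1,4)] -> total=1
Click 2 (2,6) count=1: revealed 1 new [(2,6)] -> total=2
Click 3 (2,2) count=2: revealed 1 new [(2,2)] -> total=3
Click 4 (6,6) count=0: revealed 14 new [(3,3) (3,4) (3,5) (3,6) (4,3) (4,4) (4,5) (4,6) (5,3) (5,4) (5,5) (5,6) (6,5) (6,6)] -> total=17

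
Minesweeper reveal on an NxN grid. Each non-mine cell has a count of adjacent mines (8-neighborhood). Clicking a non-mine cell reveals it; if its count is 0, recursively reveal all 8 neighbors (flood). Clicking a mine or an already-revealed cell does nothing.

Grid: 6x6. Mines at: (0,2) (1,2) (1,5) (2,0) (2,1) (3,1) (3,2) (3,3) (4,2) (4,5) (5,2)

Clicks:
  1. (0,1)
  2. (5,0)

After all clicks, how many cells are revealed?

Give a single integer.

Answer: 5

Derivation:
Click 1 (0,1) count=2: revealed 1 new [(0,1)] -> total=1
Click 2 (5,0) count=0: revealed 4 new [(4,0) (4,1) (5,0) (5,1)] -> total=5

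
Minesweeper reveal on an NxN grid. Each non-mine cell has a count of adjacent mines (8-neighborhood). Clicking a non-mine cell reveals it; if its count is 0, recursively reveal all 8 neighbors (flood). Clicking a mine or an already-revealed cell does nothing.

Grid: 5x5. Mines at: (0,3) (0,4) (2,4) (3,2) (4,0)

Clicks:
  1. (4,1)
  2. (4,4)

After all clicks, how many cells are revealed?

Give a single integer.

Answer: 5

Derivation:
Click 1 (4,1) count=2: revealed 1 new [(4,1)] -> total=1
Click 2 (4,4) count=0: revealed 4 new [(3,3) (3,4) (4,3) (4,4)] -> total=5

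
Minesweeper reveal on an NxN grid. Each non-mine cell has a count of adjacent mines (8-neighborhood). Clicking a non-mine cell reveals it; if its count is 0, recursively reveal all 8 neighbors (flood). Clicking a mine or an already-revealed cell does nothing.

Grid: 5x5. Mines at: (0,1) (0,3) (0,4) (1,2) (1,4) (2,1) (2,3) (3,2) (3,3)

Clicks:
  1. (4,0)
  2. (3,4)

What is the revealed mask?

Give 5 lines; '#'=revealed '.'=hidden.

Answer: .....
.....
.....
##..#
##...

Derivation:
Click 1 (4,0) count=0: revealed 4 new [(3,0) (3,1) (4,0) (4,1)] -> total=4
Click 2 (3,4) count=2: revealed 1 new [(3,4)] -> total=5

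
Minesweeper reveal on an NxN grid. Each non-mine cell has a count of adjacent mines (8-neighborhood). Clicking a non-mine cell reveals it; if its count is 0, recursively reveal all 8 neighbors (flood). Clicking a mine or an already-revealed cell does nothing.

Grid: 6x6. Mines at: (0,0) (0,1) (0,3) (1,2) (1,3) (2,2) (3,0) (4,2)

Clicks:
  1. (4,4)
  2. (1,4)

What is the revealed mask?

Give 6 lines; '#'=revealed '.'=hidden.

Click 1 (4,4) count=0: revealed 16 new [(0,4) (0,5) (1,4) (1,5) (2,3) (2,4) (2,5) (3,3) (3,4) (3,5) (4,3) (4,4) (4,5) (5,3) (5,4) (5,5)] -> total=16
Click 2 (1,4) count=2: revealed 0 new [(none)] -> total=16

Answer: ....##
....##
...###
...###
...###
...###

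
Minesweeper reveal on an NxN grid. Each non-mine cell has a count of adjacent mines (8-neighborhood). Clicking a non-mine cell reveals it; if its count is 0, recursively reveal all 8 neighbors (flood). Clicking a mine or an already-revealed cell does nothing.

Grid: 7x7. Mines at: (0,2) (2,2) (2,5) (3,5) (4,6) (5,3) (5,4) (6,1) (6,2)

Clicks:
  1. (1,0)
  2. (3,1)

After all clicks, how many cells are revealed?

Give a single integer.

Click 1 (1,0) count=0: revealed 15 new [(0,0) (0,1) (1,0) (1,1) (2,0) (2,1) (3,0) (3,1) (3,2) (4,0) (4,1) (4,2) (5,0) (5,1) (5,2)] -> total=15
Click 2 (3,1) count=1: revealed 0 new [(none)] -> total=15

Answer: 15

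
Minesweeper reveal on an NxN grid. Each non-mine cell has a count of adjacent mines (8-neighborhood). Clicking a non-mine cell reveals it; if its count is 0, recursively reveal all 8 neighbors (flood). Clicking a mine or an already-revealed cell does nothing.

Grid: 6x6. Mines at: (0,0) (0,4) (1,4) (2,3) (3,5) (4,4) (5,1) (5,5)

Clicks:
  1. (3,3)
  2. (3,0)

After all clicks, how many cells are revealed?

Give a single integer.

Answer: 13

Derivation:
Click 1 (3,3) count=2: revealed 1 new [(3,3)] -> total=1
Click 2 (3,0) count=0: revealed 12 new [(1,0) (1,1) (1,2) (2,0) (2,1) (2,2) (3,0) (3,1) (3,2) (4,0) (4,1) (4,2)] -> total=13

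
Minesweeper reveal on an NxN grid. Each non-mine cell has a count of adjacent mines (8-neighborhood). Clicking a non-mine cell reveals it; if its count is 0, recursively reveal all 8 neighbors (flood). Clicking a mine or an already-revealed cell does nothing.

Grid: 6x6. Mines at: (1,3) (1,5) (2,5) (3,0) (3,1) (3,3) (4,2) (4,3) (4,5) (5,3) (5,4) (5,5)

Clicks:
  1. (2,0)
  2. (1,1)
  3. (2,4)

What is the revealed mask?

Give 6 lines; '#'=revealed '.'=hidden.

Answer: ###...
###...
###.#.
......
......
......

Derivation:
Click 1 (2,0) count=2: revealed 1 new [(2,0)] -> total=1
Click 2 (1,1) count=0: revealed 8 new [(0,0) (0,1) (0,2) (1,0) (1,1) (1,2) (2,1) (2,2)] -> total=9
Click 3 (2,4) count=4: revealed 1 new [(2,4)] -> total=10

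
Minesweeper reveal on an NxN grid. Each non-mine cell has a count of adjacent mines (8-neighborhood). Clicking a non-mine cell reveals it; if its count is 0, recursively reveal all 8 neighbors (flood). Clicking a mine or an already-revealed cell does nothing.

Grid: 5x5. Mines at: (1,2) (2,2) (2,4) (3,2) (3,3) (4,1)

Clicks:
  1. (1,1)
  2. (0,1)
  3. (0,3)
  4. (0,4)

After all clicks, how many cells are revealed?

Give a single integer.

Click 1 (1,1) count=2: revealed 1 new [(1,1)] -> total=1
Click 2 (0,1) count=1: revealed 1 new [(0,1)] -> total=2
Click 3 (0,3) count=1: revealed 1 new [(0,3)] -> total=3
Click 4 (0,4) count=0: revealed 3 new [(0,4) (1,3) (1,4)] -> total=6

Answer: 6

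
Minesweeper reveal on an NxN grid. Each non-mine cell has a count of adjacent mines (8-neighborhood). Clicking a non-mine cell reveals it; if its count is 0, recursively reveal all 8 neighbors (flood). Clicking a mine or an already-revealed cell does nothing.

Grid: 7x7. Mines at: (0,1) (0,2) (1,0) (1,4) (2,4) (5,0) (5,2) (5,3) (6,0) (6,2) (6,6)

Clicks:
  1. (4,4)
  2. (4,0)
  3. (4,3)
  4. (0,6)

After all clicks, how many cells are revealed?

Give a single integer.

Answer: 17

Derivation:
Click 1 (4,4) count=1: revealed 1 new [(4,4)] -> total=1
Click 2 (4,0) count=1: revealed 1 new [(4,0)] -> total=2
Click 3 (4,3) count=2: revealed 1 new [(4,3)] -> total=3
Click 4 (0,6) count=0: revealed 14 new [(0,5) (0,6) (1,5) (1,6) (2,5) (2,6) (3,4) (3,5) (3,6) (4,5) (4,6) (5,4) (5,5) (5,6)] -> total=17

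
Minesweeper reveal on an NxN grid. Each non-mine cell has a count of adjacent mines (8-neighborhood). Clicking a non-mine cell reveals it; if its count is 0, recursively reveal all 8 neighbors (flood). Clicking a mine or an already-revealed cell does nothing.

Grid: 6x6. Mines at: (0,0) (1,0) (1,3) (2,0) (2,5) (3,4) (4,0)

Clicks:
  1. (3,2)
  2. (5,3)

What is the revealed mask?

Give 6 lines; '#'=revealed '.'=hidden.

Click 1 (3,2) count=0: revealed 16 new [(2,1) (2,2) (2,3) (3,1) (3,2) (3,3) (4,1) (4,2) (4,3) (4,4) (4,5) (5,1) (5,2) (5,3) (5,4) (5,5)] -> total=16
Click 2 (5,3) count=0: revealed 0 new [(none)] -> total=16

Answer: ......
......
.###..
.###..
.#####
.#####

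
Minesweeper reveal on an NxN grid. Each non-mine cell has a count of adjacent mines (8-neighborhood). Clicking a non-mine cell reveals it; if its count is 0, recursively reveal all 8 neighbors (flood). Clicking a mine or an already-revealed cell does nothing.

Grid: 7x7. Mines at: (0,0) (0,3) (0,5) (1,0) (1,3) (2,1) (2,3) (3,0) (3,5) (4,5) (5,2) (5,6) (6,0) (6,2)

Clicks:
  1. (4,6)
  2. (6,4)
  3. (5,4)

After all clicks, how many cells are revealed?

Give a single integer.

Click 1 (4,6) count=3: revealed 1 new [(4,6)] -> total=1
Click 2 (6,4) count=0: revealed 6 new [(5,3) (5,4) (5,5) (6,3) (6,4) (6,5)] -> total=7
Click 3 (5,4) count=1: revealed 0 new [(none)] -> total=7

Answer: 7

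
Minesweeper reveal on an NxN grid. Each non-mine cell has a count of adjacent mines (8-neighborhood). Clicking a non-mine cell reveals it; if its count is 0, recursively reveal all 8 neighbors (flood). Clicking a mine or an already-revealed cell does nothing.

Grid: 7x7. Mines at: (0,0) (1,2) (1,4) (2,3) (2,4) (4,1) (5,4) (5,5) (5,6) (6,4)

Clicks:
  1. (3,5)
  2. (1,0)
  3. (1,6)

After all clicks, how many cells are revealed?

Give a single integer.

Click 1 (3,5) count=1: revealed 1 new [(3,5)] -> total=1
Click 2 (1,0) count=1: revealed 1 new [(1,0)] -> total=2
Click 3 (1,6) count=0: revealed 9 new [(0,5) (0,6) (1,5) (1,6) (2,5) (2,6) (3,6) (4,5) (4,6)] -> total=11

Answer: 11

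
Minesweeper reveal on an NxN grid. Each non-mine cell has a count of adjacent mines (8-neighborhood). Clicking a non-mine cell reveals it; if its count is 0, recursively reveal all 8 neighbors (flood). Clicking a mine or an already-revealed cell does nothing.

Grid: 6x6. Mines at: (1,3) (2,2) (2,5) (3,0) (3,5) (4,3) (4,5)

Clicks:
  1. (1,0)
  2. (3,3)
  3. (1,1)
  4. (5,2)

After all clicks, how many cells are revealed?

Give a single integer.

Answer: 10

Derivation:
Click 1 (1,0) count=0: revealed 8 new [(0,0) (0,1) (0,2) (1,0) (1,1) (1,2) (2,0) (2,1)] -> total=8
Click 2 (3,3) count=2: revealed 1 new [(3,3)] -> total=9
Click 3 (1,1) count=1: revealed 0 new [(none)] -> total=9
Click 4 (5,2) count=1: revealed 1 new [(5,2)] -> total=10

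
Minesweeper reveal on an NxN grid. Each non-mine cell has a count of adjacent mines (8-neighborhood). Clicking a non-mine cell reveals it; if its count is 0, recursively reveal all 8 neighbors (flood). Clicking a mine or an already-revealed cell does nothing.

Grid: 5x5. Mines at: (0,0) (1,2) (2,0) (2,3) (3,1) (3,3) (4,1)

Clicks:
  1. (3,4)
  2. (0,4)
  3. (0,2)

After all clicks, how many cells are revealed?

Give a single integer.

Click 1 (3,4) count=2: revealed 1 new [(3,4)] -> total=1
Click 2 (0,4) count=0: revealed 4 new [(0,3) (0,4) (1,3) (1,4)] -> total=5
Click 3 (0,2) count=1: revealed 1 new [(0,2)] -> total=6

Answer: 6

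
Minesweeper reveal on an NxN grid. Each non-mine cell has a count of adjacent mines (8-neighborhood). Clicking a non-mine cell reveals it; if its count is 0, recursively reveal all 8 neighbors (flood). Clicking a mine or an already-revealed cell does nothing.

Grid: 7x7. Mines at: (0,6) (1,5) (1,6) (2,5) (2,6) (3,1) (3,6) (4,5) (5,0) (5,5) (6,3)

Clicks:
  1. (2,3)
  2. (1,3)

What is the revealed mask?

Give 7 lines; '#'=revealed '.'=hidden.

Click 1 (2,3) count=0: revealed 24 new [(0,0) (0,1) (0,2) (0,3) (0,4) (1,0) (1,1) (1,2) (1,3) (1,4) (2,0) (2,1) (2,2) (2,3) (2,4) (3,2) (3,3) (3,4) (4,2) (4,3) (4,4) (5,2) (5,3) (5,4)] -> total=24
Click 2 (1,3) count=0: revealed 0 new [(none)] -> total=24

Answer: #####..
#####..
#####..
..###..
..###..
..###..
.......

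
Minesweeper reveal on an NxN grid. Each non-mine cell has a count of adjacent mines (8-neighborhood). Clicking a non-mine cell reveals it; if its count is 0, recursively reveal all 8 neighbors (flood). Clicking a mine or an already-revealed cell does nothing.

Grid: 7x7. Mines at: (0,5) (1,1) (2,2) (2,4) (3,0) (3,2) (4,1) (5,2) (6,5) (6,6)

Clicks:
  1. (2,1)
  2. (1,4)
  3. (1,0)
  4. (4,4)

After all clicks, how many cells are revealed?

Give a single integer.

Click 1 (2,1) count=4: revealed 1 new [(2,1)] -> total=1
Click 2 (1,4) count=2: revealed 1 new [(1,4)] -> total=2
Click 3 (1,0) count=1: revealed 1 new [(1,0)] -> total=3
Click 4 (4,4) count=0: revealed 16 new [(1,5) (1,6) (2,5) (2,6) (3,3) (3,4) (3,5) (3,6) (4,3) (4,4) (4,5) (4,6) (5,3) (5,4) (5,5) (5,6)] -> total=19

Answer: 19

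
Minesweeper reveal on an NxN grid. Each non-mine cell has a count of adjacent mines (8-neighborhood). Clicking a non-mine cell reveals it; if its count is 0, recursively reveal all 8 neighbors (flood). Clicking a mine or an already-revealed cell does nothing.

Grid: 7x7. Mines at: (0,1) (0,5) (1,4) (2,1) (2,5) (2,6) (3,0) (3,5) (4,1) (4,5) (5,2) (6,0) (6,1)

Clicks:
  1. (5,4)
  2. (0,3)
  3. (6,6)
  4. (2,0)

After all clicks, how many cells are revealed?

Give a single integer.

Click 1 (5,4) count=1: revealed 1 new [(5,4)] -> total=1
Click 2 (0,3) count=1: revealed 1 new [(0,3)] -> total=2
Click 3 (6,6) count=0: revealed 7 new [(5,3) (5,5) (5,6) (6,3) (6,4) (6,5) (6,6)] -> total=9
Click 4 (2,0) count=2: revealed 1 new [(2,0)] -> total=10

Answer: 10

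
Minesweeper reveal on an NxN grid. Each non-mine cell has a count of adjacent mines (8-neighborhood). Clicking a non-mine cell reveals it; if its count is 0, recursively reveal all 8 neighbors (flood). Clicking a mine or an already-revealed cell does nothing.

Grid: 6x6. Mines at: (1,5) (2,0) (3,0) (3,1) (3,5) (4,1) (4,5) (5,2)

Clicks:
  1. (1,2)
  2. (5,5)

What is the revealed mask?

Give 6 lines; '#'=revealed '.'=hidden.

Answer: #####.
#####.
.####.
..###.
..###.
.....#

Derivation:
Click 1 (1,2) count=0: revealed 20 new [(0,0) (0,1) (0,2) (0,3) (0,4) (1,0) (1,1) (1,2) (1,3) (1,4) (2,1) (2,2) (2,3) (2,4) (3,2) (3,3) (3,4) (4,2) (4,3) (4,4)] -> total=20
Click 2 (5,5) count=1: revealed 1 new [(5,5)] -> total=21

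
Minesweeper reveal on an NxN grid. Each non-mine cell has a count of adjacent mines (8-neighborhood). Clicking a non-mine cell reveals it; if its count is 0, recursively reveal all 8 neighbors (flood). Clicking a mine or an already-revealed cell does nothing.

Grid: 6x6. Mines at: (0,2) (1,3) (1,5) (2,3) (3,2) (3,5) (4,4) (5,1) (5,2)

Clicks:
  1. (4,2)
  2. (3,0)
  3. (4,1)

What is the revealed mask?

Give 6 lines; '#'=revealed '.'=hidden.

Click 1 (4,2) count=3: revealed 1 new [(4,2)] -> total=1
Click 2 (3,0) count=0: revealed 10 new [(0,0) (0,1) (1,0) (1,1) (2,0) (2,1) (3,0) (3,1) (4,0) (4,1)] -> total=11
Click 3 (4,1) count=3: revealed 0 new [(none)] -> total=11

Answer: ##....
##....
##....
##....
###...
......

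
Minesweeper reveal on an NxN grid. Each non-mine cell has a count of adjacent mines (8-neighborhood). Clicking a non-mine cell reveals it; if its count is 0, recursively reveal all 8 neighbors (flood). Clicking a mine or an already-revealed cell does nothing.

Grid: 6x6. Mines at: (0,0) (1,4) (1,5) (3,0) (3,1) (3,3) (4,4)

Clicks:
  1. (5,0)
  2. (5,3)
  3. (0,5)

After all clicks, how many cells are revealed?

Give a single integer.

Answer: 9

Derivation:
Click 1 (5,0) count=0: revealed 8 new [(4,0) (4,1) (4,2) (4,3) (5,0) (5,1) (5,2) (5,3)] -> total=8
Click 2 (5,3) count=1: revealed 0 new [(none)] -> total=8
Click 3 (0,5) count=2: revealed 1 new [(0,5)] -> total=9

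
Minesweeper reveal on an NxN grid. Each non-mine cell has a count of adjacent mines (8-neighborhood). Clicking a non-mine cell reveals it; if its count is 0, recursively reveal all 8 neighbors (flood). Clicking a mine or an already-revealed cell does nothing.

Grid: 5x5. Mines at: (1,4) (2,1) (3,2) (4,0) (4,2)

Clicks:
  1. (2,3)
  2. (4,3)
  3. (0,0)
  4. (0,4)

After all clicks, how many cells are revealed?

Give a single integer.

Click 1 (2,3) count=2: revealed 1 new [(2,3)] -> total=1
Click 2 (4,3) count=2: revealed 1 new [(4,3)] -> total=2
Click 3 (0,0) count=0: revealed 8 new [(0,0) (0,1) (0,2) (0,3) (1,0) (1,1) (1,2) (1,3)] -> total=10
Click 4 (0,4) count=1: revealed 1 new [(0,4)] -> total=11

Answer: 11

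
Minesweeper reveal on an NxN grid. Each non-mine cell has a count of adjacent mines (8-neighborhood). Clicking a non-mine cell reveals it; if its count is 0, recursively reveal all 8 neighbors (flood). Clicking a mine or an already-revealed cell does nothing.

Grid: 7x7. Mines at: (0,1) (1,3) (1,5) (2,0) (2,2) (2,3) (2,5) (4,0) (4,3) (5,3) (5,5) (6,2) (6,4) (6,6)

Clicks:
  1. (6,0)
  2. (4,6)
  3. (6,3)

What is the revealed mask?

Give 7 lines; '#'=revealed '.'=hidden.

Answer: .......
.......
.......
.......
......#
##.....
##.#...

Derivation:
Click 1 (6,0) count=0: revealed 4 new [(5,0) (5,1) (6,0) (6,1)] -> total=4
Click 2 (4,6) count=1: revealed 1 new [(4,6)] -> total=5
Click 3 (6,3) count=3: revealed 1 new [(6,3)] -> total=6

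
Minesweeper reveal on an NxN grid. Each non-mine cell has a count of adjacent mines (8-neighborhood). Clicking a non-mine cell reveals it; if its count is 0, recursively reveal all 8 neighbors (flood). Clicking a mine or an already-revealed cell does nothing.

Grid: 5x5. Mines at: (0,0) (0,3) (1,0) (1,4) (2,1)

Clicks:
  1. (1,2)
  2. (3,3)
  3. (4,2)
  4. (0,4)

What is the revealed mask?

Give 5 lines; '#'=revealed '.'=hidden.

Click 1 (1,2) count=2: revealed 1 new [(1,2)] -> total=1
Click 2 (3,3) count=0: revealed 13 new [(2,2) (2,3) (2,4) (3,0) (3,1) (3,2) (3,3) (3,4) (4,0) (4,1) (4,2) (4,3) (4,4)] -> total=14
Click 3 (4,2) count=0: revealed 0 new [(none)] -> total=14
Click 4 (0,4) count=2: revealed 1 new [(0,4)] -> total=15

Answer: ....#
..#..
..###
#####
#####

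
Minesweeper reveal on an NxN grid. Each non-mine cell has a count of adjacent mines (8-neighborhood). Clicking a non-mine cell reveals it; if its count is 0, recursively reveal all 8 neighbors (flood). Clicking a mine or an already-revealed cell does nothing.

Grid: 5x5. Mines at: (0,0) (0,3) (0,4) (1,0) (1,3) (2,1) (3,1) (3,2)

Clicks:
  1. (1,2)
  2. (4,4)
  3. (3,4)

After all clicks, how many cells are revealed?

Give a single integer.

Click 1 (1,2) count=3: revealed 1 new [(1,2)] -> total=1
Click 2 (4,4) count=0: revealed 6 new [(2,3) (2,4) (3,3) (3,4) (4,3) (4,4)] -> total=7
Click 3 (3,4) count=0: revealed 0 new [(none)] -> total=7

Answer: 7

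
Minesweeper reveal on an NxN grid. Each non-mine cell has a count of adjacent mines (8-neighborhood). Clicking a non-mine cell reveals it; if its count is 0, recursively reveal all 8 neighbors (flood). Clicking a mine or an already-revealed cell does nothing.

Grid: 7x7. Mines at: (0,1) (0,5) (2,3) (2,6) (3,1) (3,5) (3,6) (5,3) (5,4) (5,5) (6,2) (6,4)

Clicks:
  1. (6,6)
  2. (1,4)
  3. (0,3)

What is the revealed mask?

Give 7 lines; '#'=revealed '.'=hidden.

Click 1 (6,6) count=1: revealed 1 new [(6,6)] -> total=1
Click 2 (1,4) count=2: revealed 1 new [(1,4)] -> total=2
Click 3 (0,3) count=0: revealed 5 new [(0,2) (0,3) (0,4) (1,2) (1,3)] -> total=7

Answer: ..###..
..###..
.......
.......
.......
.......
......#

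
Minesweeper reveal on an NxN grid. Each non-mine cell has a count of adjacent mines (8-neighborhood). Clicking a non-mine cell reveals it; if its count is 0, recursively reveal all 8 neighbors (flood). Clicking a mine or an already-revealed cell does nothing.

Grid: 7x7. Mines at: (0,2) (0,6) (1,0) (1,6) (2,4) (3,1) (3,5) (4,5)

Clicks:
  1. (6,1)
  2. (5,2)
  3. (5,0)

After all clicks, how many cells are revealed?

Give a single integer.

Click 1 (6,1) count=0: revealed 22 new [(3,2) (3,3) (3,4) (4,0) (4,1) (4,2) (4,3) (4,4) (5,0) (5,1) (5,2) (5,3) (5,4) (5,5) (5,6) (6,0) (6,1) (6,2) (6,3) (6,4) (6,5) (6,6)] -> total=22
Click 2 (5,2) count=0: revealed 0 new [(none)] -> total=22
Click 3 (5,0) count=0: revealed 0 new [(none)] -> total=22

Answer: 22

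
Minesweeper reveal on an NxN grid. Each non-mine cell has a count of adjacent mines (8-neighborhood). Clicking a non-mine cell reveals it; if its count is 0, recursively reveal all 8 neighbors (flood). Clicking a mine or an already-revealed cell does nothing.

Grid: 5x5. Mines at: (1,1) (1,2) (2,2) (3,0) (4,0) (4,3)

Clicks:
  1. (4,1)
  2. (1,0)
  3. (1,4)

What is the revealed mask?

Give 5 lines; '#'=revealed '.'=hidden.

Click 1 (4,1) count=2: revealed 1 new [(4,1)] -> total=1
Click 2 (1,0) count=1: revealed 1 new [(1,0)] -> total=2
Click 3 (1,4) count=0: revealed 8 new [(0,3) (0,4) (1,3) (1,4) (2,3) (2,4) (3,3) (3,4)] -> total=10

Answer: ...##
#..##
...##
...##
.#...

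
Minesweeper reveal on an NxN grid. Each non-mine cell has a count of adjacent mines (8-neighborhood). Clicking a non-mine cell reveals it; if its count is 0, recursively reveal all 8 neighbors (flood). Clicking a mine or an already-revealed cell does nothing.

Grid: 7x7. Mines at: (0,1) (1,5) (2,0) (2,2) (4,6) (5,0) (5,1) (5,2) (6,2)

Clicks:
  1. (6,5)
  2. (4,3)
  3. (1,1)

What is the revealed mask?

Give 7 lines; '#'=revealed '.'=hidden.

Answer: .......
.#.....
...###.
...###.
...###.
...####
...####

Derivation:
Click 1 (6,5) count=0: revealed 17 new [(2,3) (2,4) (2,5) (3,3) (3,4) (3,5) (4,3) (4,4) (4,5) (5,3) (5,4) (5,5) (5,6) (6,3) (6,4) (6,5) (6,6)] -> total=17
Click 2 (4,3) count=1: revealed 0 new [(none)] -> total=17
Click 3 (1,1) count=3: revealed 1 new [(1,1)] -> total=18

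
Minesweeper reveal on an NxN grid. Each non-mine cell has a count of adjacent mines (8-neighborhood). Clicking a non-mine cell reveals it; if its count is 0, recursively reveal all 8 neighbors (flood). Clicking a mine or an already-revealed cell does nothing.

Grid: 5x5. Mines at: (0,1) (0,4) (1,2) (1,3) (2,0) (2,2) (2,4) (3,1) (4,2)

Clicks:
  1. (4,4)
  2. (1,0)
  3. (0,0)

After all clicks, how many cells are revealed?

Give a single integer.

Answer: 6

Derivation:
Click 1 (4,4) count=0: revealed 4 new [(3,3) (3,4) (4,3) (4,4)] -> total=4
Click 2 (1,0) count=2: revealed 1 new [(1,0)] -> total=5
Click 3 (0,0) count=1: revealed 1 new [(0,0)] -> total=6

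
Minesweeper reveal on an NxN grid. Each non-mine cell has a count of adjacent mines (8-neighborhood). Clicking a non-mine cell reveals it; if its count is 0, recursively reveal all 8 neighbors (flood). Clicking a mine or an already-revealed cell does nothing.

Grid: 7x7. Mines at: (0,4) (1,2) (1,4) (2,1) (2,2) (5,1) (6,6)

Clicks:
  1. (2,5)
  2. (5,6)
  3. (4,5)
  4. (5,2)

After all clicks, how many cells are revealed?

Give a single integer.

Click 1 (2,5) count=1: revealed 1 new [(2,5)] -> total=1
Click 2 (5,6) count=1: revealed 1 new [(5,6)] -> total=2
Click 3 (4,5) count=0: revealed 25 new [(0,5) (0,6) (1,5) (1,6) (2,3) (2,4) (2,6) (3,2) (3,3) (3,4) (3,5) (3,6) (4,2) (4,3) (4,4) (4,5) (4,6) (5,2) (5,3) (5,4) (5,5) (6,2) (6,3) (6,4) (6,5)] -> total=27
Click 4 (5,2) count=1: revealed 0 new [(none)] -> total=27

Answer: 27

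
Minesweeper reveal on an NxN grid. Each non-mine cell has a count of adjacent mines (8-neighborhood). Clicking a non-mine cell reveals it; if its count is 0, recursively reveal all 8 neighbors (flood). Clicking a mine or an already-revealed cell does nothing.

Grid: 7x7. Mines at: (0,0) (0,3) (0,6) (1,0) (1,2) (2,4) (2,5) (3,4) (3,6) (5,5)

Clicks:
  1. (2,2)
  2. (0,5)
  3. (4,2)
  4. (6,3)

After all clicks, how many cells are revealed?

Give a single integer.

Click 1 (2,2) count=1: revealed 1 new [(2,2)] -> total=1
Click 2 (0,5) count=1: revealed 1 new [(0,5)] -> total=2
Click 3 (4,2) count=0: revealed 22 new [(2,0) (2,1) (2,3) (3,0) (3,1) (3,2) (3,3) (4,0) (4,1) (4,2) (4,3) (4,4) (5,0) (5,1) (5,2) (5,3) (5,4) (6,0) (6,1) (6,2) (6,3) (6,4)] -> total=24
Click 4 (6,3) count=0: revealed 0 new [(none)] -> total=24

Answer: 24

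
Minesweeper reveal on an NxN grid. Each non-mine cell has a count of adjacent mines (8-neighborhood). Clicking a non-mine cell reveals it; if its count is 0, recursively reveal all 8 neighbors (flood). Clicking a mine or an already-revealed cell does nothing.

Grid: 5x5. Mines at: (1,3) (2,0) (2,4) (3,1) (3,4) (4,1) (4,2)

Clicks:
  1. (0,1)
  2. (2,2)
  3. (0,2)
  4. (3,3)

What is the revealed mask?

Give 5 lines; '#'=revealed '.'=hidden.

Answer: ###..
###..
..#..
...#.
.....

Derivation:
Click 1 (0,1) count=0: revealed 6 new [(0,0) (0,1) (0,2) (1,0) (1,1) (1,2)] -> total=6
Click 2 (2,2) count=2: revealed 1 new [(2,2)] -> total=7
Click 3 (0,2) count=1: revealed 0 new [(none)] -> total=7
Click 4 (3,3) count=3: revealed 1 new [(3,3)] -> total=8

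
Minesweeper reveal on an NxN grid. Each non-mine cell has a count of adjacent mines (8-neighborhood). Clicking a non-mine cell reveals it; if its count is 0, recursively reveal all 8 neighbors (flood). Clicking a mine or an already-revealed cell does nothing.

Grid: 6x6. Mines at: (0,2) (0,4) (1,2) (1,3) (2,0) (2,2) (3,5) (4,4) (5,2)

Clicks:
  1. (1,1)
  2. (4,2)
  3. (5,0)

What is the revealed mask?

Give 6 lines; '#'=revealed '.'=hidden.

Answer: ......
.#....
......
##....
###...
##....

Derivation:
Click 1 (1,1) count=4: revealed 1 new [(1,1)] -> total=1
Click 2 (4,2) count=1: revealed 1 new [(4,2)] -> total=2
Click 3 (5,0) count=0: revealed 6 new [(3,0) (3,1) (4,0) (4,1) (5,0) (5,1)] -> total=8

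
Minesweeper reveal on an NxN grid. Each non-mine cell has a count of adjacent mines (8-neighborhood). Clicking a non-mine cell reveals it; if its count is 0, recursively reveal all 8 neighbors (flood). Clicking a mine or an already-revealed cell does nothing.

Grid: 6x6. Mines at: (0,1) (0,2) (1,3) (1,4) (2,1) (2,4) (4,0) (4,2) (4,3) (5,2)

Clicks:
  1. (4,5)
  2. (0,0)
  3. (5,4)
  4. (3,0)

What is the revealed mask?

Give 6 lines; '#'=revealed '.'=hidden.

Answer: #.....
......
......
#...##
....##
....##

Derivation:
Click 1 (4,5) count=0: revealed 6 new [(3,4) (3,5) (4,4) (4,5) (5,4) (5,5)] -> total=6
Click 2 (0,0) count=1: revealed 1 new [(0,0)] -> total=7
Click 3 (5,4) count=1: revealed 0 new [(none)] -> total=7
Click 4 (3,0) count=2: revealed 1 new [(3,0)] -> total=8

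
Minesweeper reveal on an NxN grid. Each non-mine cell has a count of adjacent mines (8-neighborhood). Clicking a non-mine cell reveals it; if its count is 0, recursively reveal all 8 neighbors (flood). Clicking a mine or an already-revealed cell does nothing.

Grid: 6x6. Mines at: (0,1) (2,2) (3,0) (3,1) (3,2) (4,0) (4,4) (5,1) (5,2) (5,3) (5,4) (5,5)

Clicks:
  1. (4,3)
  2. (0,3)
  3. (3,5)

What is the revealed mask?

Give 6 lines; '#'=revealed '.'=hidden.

Click 1 (4,3) count=5: revealed 1 new [(4,3)] -> total=1
Click 2 (0,3) count=0: revealed 14 new [(0,2) (0,3) (0,4) (0,5) (1,2) (1,3) (1,4) (1,5) (2,3) (2,4) (2,5) (3,3) (3,4) (3,5)] -> total=15
Click 3 (3,5) count=1: revealed 0 new [(none)] -> total=15

Answer: ..####
..####
...###
...###
...#..
......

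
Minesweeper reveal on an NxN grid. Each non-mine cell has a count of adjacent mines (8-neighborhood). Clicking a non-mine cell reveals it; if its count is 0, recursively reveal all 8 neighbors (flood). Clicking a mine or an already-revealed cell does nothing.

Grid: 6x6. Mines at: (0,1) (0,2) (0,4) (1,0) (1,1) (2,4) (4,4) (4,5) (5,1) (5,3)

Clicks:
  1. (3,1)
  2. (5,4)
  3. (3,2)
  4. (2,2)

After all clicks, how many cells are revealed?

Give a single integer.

Click 1 (3,1) count=0: revealed 12 new [(2,0) (2,1) (2,2) (2,3) (3,0) (3,1) (3,2) (3,3) (4,0) (4,1) (4,2) (4,3)] -> total=12
Click 2 (5,4) count=3: revealed 1 new [(5,4)] -> total=13
Click 3 (3,2) count=0: revealed 0 new [(none)] -> total=13
Click 4 (2,2) count=1: revealed 0 new [(none)] -> total=13

Answer: 13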